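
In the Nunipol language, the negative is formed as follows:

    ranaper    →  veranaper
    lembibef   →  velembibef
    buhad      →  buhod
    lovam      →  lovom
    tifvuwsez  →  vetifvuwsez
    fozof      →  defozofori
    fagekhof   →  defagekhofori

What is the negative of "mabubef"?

vemabubef

"mabubef" has last vowel 'e'. The stems whose last vowel is 'e' (tifvuwsez → vetifvuwsez, lembibef → velembibef, ranaper → veranaper) add the prefix ve-.
The other patterns: stems whose last vowel is 'a' change the last vowel to 'o'; stems whose last vowel is 'o' add de- … -ori around the stem.
So mabubef → vemabubef.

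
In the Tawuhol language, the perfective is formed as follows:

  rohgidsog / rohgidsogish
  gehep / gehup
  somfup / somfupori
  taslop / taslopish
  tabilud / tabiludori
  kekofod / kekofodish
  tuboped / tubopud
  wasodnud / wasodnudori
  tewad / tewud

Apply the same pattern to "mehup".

tuboped and kekofod both end in -d yet inflect differently (tubopud, kekofodish), so the final letter is not what conditions the rule; the last vowel is.
"mehup" has last vowel 'u'. The stems whose last vowel is 'u' (somfup → somfupori, tabilud → tabiludori, wasodnud → wasodnudori) add -ori.
So mehup → mehupori.

mehupori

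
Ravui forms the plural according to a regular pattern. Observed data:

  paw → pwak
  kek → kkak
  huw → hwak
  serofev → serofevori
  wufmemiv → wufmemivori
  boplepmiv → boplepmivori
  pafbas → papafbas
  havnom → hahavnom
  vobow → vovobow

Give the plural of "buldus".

"buldus" has 2 vowels. The stems with 2 vowels (pafbas → papafbas, havnom → hahavnom, vobow → vovobow) repeat the first consonant+vowel as a prefix.
So buldus → bubuldus.

bubuldus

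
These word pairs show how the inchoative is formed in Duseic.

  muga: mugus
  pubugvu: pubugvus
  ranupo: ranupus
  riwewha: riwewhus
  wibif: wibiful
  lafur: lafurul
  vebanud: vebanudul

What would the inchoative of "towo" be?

pubugvu and lafur both have last vowel 'u' yet inflect differently (pubugvus, lafurul), so the last vowel is not what conditions the rule; whether the stem ends in a vowel or a consonant is.
"towo" ends in a vowel. The stems ending in a vowel (muga → mugus, pubugvu → pubugvus, ranupo → ranupus) drop the final letter and add -us.
The other pattern: stems ending in a consonant add -ul.
So towo → towus.

towus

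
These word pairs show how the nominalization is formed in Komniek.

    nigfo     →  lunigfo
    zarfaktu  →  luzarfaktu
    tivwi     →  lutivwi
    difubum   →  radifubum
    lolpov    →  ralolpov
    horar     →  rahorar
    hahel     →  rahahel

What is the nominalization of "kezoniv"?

rakezoniv

zarfaktu and difubum both have last vowel 'u' yet inflect differently (luzarfaktu, radifubum), so the last vowel is not what conditions the rule; whether the stem ends in a vowel or a consonant is.
"kezoniv" ends in a consonant. The stems ending in a consonant (difubum → radifubum, lolpov → ralolpov, horar → rahorar) add the prefix ra-.
The other pattern: stems ending in a vowel add the prefix lu-.
So kezoniv → rakezoniv.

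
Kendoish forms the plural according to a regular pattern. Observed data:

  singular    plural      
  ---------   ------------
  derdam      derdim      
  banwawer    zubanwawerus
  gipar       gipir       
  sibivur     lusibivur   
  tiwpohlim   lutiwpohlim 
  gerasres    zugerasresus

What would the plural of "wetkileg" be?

zuwetkilegus

gipar and banwawer both end in -r yet inflect differently (gipir, zubanwawerus), so the final letter is not what conditions the rule; the last vowel is.
"wetkileg" has last vowel 'e'. The stems whose last vowel is 'e' (banwawer → zubanwawerus, gerasres → zugerasresus) add zu- … -us around the stem.
The other patterns: stems whose last vowel is 'a' change the last vowel to 'i'; stems whose last vowel is 'i' or 'u' add the prefix lu-.
So wetkileg → zuwetkilegus.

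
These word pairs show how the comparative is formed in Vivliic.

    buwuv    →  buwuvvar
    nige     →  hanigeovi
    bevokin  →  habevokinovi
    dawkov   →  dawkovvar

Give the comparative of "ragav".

ragavvar

buwuv and bevokin both begin with b- yet inflect differently (buwuvvar, habevokinovi), so the first letter is not what conditions the rule; the final letter is.
"ragav" ends in -v. The stems ending in -v (dawkov → dawkovvar, buwuv → buwuvvar) double the final consonant and add -ar.
So ragav → ragavvar.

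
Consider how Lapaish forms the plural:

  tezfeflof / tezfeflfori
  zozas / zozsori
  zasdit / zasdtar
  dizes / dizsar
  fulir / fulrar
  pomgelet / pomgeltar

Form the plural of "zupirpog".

zupirpgori

zozas and dizes both end in -s yet inflect differently (zozsori, dizsar), so the final letter is not what conditions the rule; the last vowel is.
"zupirpog" has last vowel 'o'. The one such stem in the data (tezfeflof → tezfeflfori) deletes the last vowel and adds -ori (as does zozas), so the same rule applies.
The other pattern: stems whose last vowel is 'e' or 'i' delete the last vowel and add -ar.
So zupirpog → zupirpgori.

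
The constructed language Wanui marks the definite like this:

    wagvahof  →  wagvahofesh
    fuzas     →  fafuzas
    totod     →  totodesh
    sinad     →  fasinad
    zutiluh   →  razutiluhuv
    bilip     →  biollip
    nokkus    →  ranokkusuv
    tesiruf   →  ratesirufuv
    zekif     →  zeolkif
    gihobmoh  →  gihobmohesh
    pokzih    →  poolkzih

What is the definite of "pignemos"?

pignemosesh

nokkus and fuzas both end in -s yet inflect differently (ranokkusuv, fafuzas), so the final letter is not what conditions the rule; the last vowel is.
"pignemos" has last vowel 'o'. The stems whose last vowel is 'o' (gihobmoh → gihobmohesh, wagvahof → wagvahofesh, totod → totodesh) add -esh.
The other patterns: stems whose last vowel is 'u' add ra- … -uv around the stem; stems whose last vowel is 'a' add the prefix fa-; stems whose last vowel is 'i' insert -ol- after the first vowel.
So pignemos → pignemosesh.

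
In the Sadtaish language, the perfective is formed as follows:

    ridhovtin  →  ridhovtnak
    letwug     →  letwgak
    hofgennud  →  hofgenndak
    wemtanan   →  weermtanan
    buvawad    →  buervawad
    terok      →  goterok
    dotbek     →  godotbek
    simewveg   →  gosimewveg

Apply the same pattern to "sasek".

ridhovtin and wemtanan both end in -n yet inflect differently (ridhovtnak, weermtanan), so the final letter is not what conditions the rule; the last vowel is.
"sasek" has last vowel 'e'. The stems whose last vowel is 'e' (dotbek → godotbek, simewveg → gosimewveg) add the prefix go-.
So sasek → gosasek.

gosasek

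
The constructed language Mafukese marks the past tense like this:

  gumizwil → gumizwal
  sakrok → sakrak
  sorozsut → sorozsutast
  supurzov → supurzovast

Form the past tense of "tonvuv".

tonvuvast

sakrok and supurzov both have last vowel 'o' yet inflect differently (sakrak, supurzovast), so the last vowel is not what conditions the rule; the final letter is.
"tonvuv" ends in -v. The one such stem in the data (supurzov → supurzovast) adds -ast, so the same rule applies.
So tonvuv → tonvuvast.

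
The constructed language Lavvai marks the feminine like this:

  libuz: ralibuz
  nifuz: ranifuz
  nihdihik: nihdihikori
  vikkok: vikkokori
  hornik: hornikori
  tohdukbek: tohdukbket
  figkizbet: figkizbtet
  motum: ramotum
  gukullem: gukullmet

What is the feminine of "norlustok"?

gukullem and motum both end in -m yet inflect differently (gukullmet, ramotum), so the final letter is not what conditions the rule; the last vowel is.
"norlustok" has last vowel 'o'. The one such stem in the data (vikkok → vikkokori) adds -ori, so the same rule applies.
So norlustok → norlustokori.

norlustokori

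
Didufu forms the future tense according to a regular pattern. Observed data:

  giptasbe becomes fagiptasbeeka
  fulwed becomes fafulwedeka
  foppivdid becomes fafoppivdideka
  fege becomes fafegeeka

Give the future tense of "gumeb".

fagumebeka

Every pair shown (giptasbe → fagiptasbeeka, fulwed → fafulwedeka, foppivdid → fafoppivdideka, …) follows the same rule: add fa- … -eka around the stem.
So gumeb → fagumebeka.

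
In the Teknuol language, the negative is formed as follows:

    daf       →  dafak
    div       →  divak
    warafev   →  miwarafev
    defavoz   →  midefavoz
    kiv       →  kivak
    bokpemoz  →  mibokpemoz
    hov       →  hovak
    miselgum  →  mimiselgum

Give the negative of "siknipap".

div and warafev both end in -v yet inflect differently (divak, miwarafev), so the final letter is not what conditions the rule; the number of vowels is.
"siknipap" has 3 vowels. The stems with 3 vowels (miselgum → mimiselgum, bokpemoz → mibokpemoz, defavoz → midefavoz) add the prefix mi-.
So siknipap → misiknipap.

misiknipap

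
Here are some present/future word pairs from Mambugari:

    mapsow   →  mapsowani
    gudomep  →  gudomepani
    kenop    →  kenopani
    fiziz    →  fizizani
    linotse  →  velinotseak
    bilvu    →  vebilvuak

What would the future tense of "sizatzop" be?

gudomep and linotse both have last vowel 'e' yet inflect differently (gudomepani, velinotseak), so the last vowel is not what conditions the rule; whether the stem ends in a vowel or a consonant is.
"sizatzop" ends in a consonant. The stems ending in a consonant (mapsow → mapsowani, gudomep → gudomepani, kenop → kenopani) add -ani.
The other pattern: stems ending in a vowel add ve- … -ak around the stem.
So sizatzop → sizatzopani.

sizatzopani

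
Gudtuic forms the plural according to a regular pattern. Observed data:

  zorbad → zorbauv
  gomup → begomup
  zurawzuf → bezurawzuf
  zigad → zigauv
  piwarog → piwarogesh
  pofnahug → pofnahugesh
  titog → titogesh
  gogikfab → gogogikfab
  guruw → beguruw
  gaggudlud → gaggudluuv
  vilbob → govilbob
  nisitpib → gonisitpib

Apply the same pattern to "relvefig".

"relvefig" ends in -g. The stems ending in -g (titog → titogesh, piwarog → piwarogesh, pofnahug → pofnahugesh) add -esh.
The other patterns: stems ending in -b add the prefix go-; stems ending in -d drop the final letter and add -uv; stems ending in -f, -p or -w add the prefix be-.
So relvefig → relvefigesh.

relvefigesh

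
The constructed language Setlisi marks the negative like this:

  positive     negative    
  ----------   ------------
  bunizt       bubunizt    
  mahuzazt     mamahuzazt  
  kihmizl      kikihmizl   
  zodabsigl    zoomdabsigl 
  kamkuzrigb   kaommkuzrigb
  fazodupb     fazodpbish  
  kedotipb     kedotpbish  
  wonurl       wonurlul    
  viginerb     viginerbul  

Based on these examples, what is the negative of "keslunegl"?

keomslunegl

kihmizl and zodabsigl both end in -l yet inflect differently (kikihmizl, zoomdabsigl), so the final letter is not what conditions the rule; the second-to-last letter is.
"keslunegl" has second-to-last letter 'g'. The stems whose second-to-last letter is 'g' (zodabsigl → zoomdabsigl, kamkuzrigb → kaommkuzrigb) insert -om- after the first vowel.
The other patterns: stems whose second-to-last letter is 'z' repeat the first consonant+vowel as a prefix; stems whose second-to-last letter is 'p' delete the last vowel and add -ish; stems whose second-to-last letter is 'r' add -ul.
So keslunegl → keomslunegl.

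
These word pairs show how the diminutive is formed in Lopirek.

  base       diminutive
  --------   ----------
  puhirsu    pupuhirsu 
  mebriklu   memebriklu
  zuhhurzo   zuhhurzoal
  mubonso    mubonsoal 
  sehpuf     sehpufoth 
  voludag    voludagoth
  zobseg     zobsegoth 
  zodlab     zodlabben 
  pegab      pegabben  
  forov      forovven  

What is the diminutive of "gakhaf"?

puhirsu and sehpuf both have last vowel 'u' yet inflect differently (pupuhirsu, sehpufoth), so the last vowel is not what conditions the rule; the final letter is.
"gakhaf" ends in -f. The one such stem in the data (sehpuf → sehpufoth) adds -oth, so the same rule applies.
The other patterns: stems ending in -u repeat the first consonant+vowel as a prefix; stems ending in -o add -al; stems ending in -b or -v double the final consonant and add -en.
So gakhaf → gakhafoth.

gakhafoth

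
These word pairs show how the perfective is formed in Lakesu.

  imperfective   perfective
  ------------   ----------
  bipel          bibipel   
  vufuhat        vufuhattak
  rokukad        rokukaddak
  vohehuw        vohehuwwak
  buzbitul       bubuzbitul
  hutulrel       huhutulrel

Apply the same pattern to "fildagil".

fifildagil

buzbitul and vohehuw both have last vowel 'u' yet inflect differently (bubuzbitul, vohehuwwak), so the last vowel is not what conditions the rule; the final letter is.
"fildagil" ends in -l. The stems ending in -l (hutulrel → huhutulrel, bipel → bibipel, buzbitul → bubuzbitul) repeat the first consonant+vowel as a prefix.
The other pattern: stems ending in -d, -t or -w double the final consonant and add -ak.
So fildagil → fifildagil.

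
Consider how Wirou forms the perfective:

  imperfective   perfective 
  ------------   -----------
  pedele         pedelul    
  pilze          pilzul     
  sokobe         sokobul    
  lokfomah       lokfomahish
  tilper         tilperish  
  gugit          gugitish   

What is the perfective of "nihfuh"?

nihfuhish

"nihfuh" ends in a consonant. The stems ending in a consonant (lokfomah → lokfomahish, tilper → tilperish, gugit → gugitish) add -ish.
So nihfuh → nihfuhish.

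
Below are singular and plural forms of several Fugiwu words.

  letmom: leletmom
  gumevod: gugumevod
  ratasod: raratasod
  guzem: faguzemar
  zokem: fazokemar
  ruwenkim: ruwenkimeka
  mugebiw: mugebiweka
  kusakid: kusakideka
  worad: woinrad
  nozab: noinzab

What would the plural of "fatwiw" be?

"fatwiw" has last vowel 'i'. The stems whose last vowel is 'i' (ruwenkim → ruwenkimeka, mugebiw → mugebiweka, kusakid → kusakideka) add -eka.
The other patterns: stems whose last vowel is 'o' repeat the first consonant+vowel as a prefix; stems whose last vowel is 'e' add fa- … -ar around the stem; stems whose last vowel is 'a' insert -in- after the first vowel.
So fatwiw → fatwiweka.

fatwiweka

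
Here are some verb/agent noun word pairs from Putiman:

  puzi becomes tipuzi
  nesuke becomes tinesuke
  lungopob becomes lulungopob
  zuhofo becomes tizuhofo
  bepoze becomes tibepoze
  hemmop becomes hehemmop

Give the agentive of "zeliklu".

tizeliklu

zuhofo and hemmop both have last vowel 'o' yet inflect differently (tizuhofo, hehemmop), so the last vowel is not what conditions the rule; whether the stem ends in a vowel or a consonant is.
"zeliklu" ends in a vowel. The stems ending in a vowel (puzi → tipuzi, zuhofo → tizuhofo, nesuke → tinesuke) add the prefix ti-.
So zeliklu → tizeliklu.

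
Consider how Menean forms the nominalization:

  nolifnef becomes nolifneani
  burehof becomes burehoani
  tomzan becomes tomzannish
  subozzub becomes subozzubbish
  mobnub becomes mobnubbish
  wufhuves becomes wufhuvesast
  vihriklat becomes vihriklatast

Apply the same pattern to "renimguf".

renimguani

nolifnef and wufhuves both have last vowel 'e' yet inflect differently (nolifneani, wufhuvesast), so the last vowel is not what conditions the rule; the final letter is.
"renimguf" ends in -f. The stems ending in -f (nolifnef → nolifneani, burehof → burehoani) drop the final letter and add -ani.
The other patterns: stems ending in -b or -n double the final consonant and add -ish; stems ending in -s or -t add -ast.
So renimguf → renimguani.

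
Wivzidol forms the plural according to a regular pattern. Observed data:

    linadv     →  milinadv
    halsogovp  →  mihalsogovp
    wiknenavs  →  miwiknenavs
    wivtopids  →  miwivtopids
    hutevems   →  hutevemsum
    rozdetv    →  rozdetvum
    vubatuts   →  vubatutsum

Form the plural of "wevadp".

miwevadp

wiknenavs and hutevems both end in -s yet inflect differently (miwiknenavs, hutevemsum), so the final letter is not what conditions the rule; the second-to-last letter is.
"wevadp" has second-to-last letter 'd'. The stems whose second-to-last letter is 'd' (linadv → milinadv, wivtopids → miwivtopids) add the prefix mi-.
So wevadp → miwevadp.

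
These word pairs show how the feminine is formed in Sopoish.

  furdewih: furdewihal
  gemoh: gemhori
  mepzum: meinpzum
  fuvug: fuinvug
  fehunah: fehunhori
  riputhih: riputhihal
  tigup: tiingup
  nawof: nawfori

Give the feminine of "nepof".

nepfori

"nepof" has last vowel 'o'. The stems whose last vowel is 'o' (gemoh → gemhori, nawof → nawfori) delete the last vowel and add -ori.
The other patterns: stems whose last vowel is 'u' insert -in- after the first vowel; stems whose last vowel is 'i' add -al.
So nepof → nepfori.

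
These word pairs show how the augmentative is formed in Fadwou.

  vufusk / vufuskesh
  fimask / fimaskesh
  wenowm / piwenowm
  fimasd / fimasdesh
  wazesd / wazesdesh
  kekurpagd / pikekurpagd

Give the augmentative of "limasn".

wazesd and kekurpagd both end in -d yet inflect differently (wazesdesh, pikekurpagd), so the final letter is not what conditions the rule; the second-to-last letter is.
"limasn" has second-to-last letter 's'. The stems whose second-to-last letter is 's' (wazesd → wazesdesh, vufusk → vufuskesh, fimask → fimaskesh) add -esh.
The other pattern: stems whose second-to-last letter is 'g' or 'w' add the prefix pi-.
So limasn → limasnesh.

limasnesh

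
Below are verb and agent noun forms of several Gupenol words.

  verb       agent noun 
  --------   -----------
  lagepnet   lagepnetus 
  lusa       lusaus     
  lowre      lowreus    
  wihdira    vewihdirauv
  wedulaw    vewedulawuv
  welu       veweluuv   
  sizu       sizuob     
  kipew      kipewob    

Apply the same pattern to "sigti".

lusa and wihdira both end in -a yet inflect differently (lusaus, vewihdirauv), so the final letter is not what conditions the rule; the first letter is.
"sigti" begins with s-. The one such stem in the data (sizu → sizuob) adds -ob, so the same rule applies.
The other patterns: stems beginning with l- add -us; stems beginning with w- add ve- … -uv around the stem.
So sigti → sigtiob.

sigtiob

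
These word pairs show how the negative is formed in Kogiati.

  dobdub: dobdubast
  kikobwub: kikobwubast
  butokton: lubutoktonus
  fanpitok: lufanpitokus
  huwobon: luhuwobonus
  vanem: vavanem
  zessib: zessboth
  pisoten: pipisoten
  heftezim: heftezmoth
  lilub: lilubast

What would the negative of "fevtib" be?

"fevtib" has last vowel 'i'. The stems whose last vowel is 'i' (zessib → zessboth, heftezim → heftezmoth) delete the last vowel and add -oth.
So fevtib → fevtboth.

fevtboth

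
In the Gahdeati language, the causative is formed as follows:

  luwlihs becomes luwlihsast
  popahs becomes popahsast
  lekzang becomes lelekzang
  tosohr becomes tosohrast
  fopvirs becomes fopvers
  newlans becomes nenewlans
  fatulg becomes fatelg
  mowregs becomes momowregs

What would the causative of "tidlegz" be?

titidlegz

popahs and fopvirs both end in -s yet inflect differently (popahsast, fopvers), so the final letter is not what conditions the rule; the second-to-last letter is.
"tidlegz" has second-to-last letter 'g'. The one such stem in the data (mowregs → momowregs) repeats the first consonant+vowel as a prefix (as do lekzang, newlans), so the same rule applies.
The other patterns: stems whose second-to-last letter is 'h' add -ast; stems whose second-to-last letter is 'l' or 'r' change the last vowel to 'e'.
So tidlegz → titidlegz.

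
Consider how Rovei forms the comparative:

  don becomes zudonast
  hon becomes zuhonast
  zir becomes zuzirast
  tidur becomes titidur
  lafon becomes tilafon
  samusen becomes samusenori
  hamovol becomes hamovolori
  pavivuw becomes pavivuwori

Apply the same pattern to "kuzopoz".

kuzopozori

zir and tidur both end in -r yet inflect differently (zuzirast, titidur), so the final letter is not what conditions the rule; the number of vowels is.
"kuzopoz" has 3 vowels. The stems with 3 vowels (samusen → samusenori, hamovol → hamovolori, pavivuw → pavivuwori) add -ori.
The other patterns: stems with 1 vowel add zu- … -ast around the stem; stems with 2 vowels add the prefix ti-.
So kuzopoz → kuzopozori.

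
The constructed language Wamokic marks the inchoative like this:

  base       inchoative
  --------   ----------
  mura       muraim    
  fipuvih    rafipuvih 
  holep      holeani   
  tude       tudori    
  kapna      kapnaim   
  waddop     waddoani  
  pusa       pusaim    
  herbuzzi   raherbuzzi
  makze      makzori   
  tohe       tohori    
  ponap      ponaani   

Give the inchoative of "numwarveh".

makze and holep both have last vowel 'e' yet inflect differently (makzori, holeani), so the last vowel is not what conditions the rule; the final letter is.
"numwarveh" ends in -h. The one such stem in the data (fipuvih → rafipuvih) adds the prefix ra-, so the same rule applies.
So numwarveh → ranumwarveh.

ranumwarveh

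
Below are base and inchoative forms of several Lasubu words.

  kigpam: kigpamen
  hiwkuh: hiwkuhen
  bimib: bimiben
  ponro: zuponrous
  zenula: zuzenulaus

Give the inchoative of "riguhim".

riguhimen

kigpam and zenula both have last vowel 'a' yet inflect differently (kigpamen, zuzenulaus), so the last vowel is not what conditions the rule; whether the stem ends in a vowel or a consonant is.
"riguhim" ends in a consonant. The stems ending in a consonant (kigpam → kigpamen, hiwkuh → hiwkuhen, bimib → bimiben) add -en.
The other pattern: stems ending in a vowel add zu- … -us around the stem.
So riguhim → riguhimen.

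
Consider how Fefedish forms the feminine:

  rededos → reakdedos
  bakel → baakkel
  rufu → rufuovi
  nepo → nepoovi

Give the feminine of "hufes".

huakfes

rededos and nepo both have last vowel 'o' yet inflect differently (reakdedos, nepoovi), so the last vowel is not what conditions the rule; whether the stem ends in a vowel or a consonant is.
"hufes" ends in a consonant. The stems ending in a consonant (rededos → reakdedos, bakel → baakkel) insert -ak- after the first vowel.
So hufes → huakfes.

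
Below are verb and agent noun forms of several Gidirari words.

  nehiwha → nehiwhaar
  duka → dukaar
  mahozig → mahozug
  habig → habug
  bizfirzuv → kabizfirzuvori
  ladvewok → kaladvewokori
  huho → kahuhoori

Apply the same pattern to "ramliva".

habig and huho both begin with h- yet inflect differently (habug, kahuhoori), so the first letter is not what conditions the rule; the final letter is.
"ramliva" ends in -a. The stems ending in -a (nehiwha → nehiwhaar, duka → dukaar) add -ar.
The other patterns: stems ending in -g change the last vowel to 'u'; stems ending in -k, -o or -v add ka- … -ori around the stem.
So ramliva → ramlivaar.

ramlivaar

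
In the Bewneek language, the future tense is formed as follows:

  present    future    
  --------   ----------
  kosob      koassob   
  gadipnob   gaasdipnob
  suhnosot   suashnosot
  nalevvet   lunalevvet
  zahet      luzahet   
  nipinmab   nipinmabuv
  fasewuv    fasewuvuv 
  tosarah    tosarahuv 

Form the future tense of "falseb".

suhnosot and nalevvet both end in -t yet inflect differently (suashnosot, lunalevvet), so the final letter is not what conditions the rule; the last vowel is.
"falseb" has last vowel 'e'. The stems whose last vowel is 'e' (nalevvet → lunalevvet, zahet → luzahet) add the prefix lu-.
The other patterns: stems whose last vowel is 'o' insert -as- after the first vowel; stems whose last vowel is 'a' or 'u' add -uv.
So falseb → lufalseb.

lufalseb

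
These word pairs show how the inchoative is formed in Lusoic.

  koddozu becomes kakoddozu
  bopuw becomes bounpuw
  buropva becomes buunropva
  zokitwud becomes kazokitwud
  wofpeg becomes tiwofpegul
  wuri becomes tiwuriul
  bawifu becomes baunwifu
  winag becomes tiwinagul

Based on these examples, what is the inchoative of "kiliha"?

kakiliha

"kiliha" begins with k-. The one such stem in the data (koddozu → kakoddozu) adds the prefix ka-, so the same rule applies.
The other patterns: stems beginning with w- add ti- … -ul around the stem; stems beginning with b- insert -un- after the first vowel.
So kiliha → kakiliha.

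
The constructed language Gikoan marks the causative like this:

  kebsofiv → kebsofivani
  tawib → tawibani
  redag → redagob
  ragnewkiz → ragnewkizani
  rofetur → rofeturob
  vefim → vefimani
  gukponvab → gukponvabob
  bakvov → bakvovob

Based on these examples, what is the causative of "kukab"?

kebsofiv and bakvov both end in -v yet inflect differently (kebsofivani, bakvovob), so the final letter is not what conditions the rule; the last vowel is.
"kukab" has last vowel 'a'. The stems whose last vowel is 'a' (redag → redagob, gukponvab → gukponvabob) add -ob.
The other pattern: stems whose last vowel is 'i' add -ani.
So kukab → kukabob.

kukabob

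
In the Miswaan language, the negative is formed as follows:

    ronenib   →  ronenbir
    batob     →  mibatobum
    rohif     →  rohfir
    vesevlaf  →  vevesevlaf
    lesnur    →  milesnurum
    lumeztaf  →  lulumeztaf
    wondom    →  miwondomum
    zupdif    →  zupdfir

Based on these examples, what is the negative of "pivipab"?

pipivipab

zupdif and vesevlaf both end in -f yet inflect differently (zupdfir, vevesevlaf), so the final letter is not what conditions the rule; the last vowel is.
"pivipab" has last vowel 'a'. The stems whose last vowel is 'a' (vesevlaf → vevesevlaf, lumeztaf → lulumeztaf) repeat the first consonant+vowel as a prefix.
So pivipab → pipivipab.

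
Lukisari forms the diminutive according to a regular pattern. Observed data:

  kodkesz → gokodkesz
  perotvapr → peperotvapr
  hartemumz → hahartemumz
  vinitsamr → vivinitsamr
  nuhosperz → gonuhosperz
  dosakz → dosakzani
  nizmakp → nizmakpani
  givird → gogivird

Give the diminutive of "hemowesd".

"hemowesd" has second-to-last letter 's'. The one such stem in the data (kodkesz → gokodkesz) adds the prefix go-, so the same rule applies.
The other patterns: stems whose second-to-last letter is 'k' add -ani; stems whose second-to-last letter is 'm' or 'p' repeat the first consonant+vowel as a prefix.
So hemowesd → gohemowesd.

gohemowesd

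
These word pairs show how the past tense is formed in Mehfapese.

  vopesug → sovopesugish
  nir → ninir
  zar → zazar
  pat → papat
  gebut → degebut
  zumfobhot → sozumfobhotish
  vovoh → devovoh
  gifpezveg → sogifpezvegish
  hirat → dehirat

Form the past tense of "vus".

vuvus

pat and gebut both end in -t yet inflect differently (papat, degebut), so the final letter is not what conditions the rule; the number of vowels is.
"vus" has 1 vowel. The stems with 1 vowel (pat → papat, zar → zazar, nir → ninir) repeat the first consonant+vowel as a prefix.
The other patterns: stems with 2 vowels add the prefix de-; stems with 3 vowels add so- … -ish around the stem.
So vus → vuvus.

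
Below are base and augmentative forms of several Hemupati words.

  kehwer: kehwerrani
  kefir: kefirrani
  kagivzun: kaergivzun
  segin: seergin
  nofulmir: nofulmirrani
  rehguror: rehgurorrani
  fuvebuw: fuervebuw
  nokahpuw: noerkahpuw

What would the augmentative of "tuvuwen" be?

nofulmir and segin both have last vowel 'i' yet inflect differently (nofulmirrani, seergin), so the last vowel is not what conditions the rule; the final letter is.
"tuvuwen" ends in -n. The stems ending in -n (segin → seergin, kagivzun → kaergivzun) insert -er- after the first vowel.
So tuvuwen → tuervuwen.

tuervuwen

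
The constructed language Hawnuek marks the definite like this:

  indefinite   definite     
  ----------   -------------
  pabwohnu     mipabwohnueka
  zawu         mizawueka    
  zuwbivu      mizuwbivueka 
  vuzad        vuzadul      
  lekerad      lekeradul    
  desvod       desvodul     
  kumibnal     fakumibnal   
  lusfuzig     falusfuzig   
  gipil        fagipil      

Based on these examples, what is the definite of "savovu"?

vuzad and kumibnal both have last vowel 'a' yet inflect differently (vuzadul, fakumibnal), so the last vowel is not what conditions the rule; the final letter is.
"savovu" ends in -u. The stems ending in -u (pabwohnu → mipabwohnueka, zawu → mizawueka, zuwbivu → mizuwbivueka) add mi- … -eka around the stem.
The other patterns: stems ending in -d add -ul; stems ending in -g or -l add the prefix fa-.
So savovu → misavovueka.

misavovueka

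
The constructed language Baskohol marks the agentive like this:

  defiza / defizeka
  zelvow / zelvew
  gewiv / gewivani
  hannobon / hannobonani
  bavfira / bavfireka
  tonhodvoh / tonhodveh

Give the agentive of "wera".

tonhodvoh and hannobon both have last vowel 'o' yet inflect differently (tonhodveh, hannobonani), so the last vowel is not what conditions the rule; the final letter is.
"wera" ends in -a. The stems ending in -a (bavfira → bavfireka, defiza → defizeka) drop the final letter and add -eka.
The other patterns: stems ending in -h or -w change the last vowel to 'e'; stems ending in -n or -v add -ani.
So wera → wereka.

wereka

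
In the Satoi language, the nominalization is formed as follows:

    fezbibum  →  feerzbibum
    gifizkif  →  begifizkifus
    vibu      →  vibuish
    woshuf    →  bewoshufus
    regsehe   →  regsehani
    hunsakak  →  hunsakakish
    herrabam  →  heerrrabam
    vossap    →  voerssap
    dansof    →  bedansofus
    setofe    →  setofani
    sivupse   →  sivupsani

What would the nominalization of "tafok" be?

tafokish

woshuf and vibu both have last vowel 'u' yet inflect differently (bewoshufus, vibuish), so the last vowel is not what conditions the rule; the final letter is.
"tafok" ends in -k. The one such stem in the data (hunsakak → hunsakakish) adds -ish, so the same rule applies.
So tafok → tafokish.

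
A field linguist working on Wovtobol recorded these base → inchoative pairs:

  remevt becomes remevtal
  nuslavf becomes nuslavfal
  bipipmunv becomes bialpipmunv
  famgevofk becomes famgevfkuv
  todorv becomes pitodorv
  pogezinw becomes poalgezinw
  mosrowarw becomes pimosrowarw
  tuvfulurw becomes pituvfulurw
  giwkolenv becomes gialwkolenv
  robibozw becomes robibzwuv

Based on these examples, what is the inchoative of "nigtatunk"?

pogezinw and mosrowarw both end in -w yet inflect differently (poalgezinw, pimosrowarw), so the final letter is not what conditions the rule; the second-to-last letter is.
"nigtatunk" has second-to-last letter 'n'. The stems whose second-to-last letter is 'n' (pogezinw → poalgezinw, bipipmunv → bialpipmunv, giwkolenv → gialwkolenv) insert -al- after the first vowel.
The other patterns: stems whose second-to-last letter is 'v' add -al; stems whose second-to-last letter is 'r' add the prefix pi-; stems whose second-to-last letter is 'f' or 'z' delete the last vowel and add -uv.
So nigtatunk → nialgtatunk.

nialgtatunk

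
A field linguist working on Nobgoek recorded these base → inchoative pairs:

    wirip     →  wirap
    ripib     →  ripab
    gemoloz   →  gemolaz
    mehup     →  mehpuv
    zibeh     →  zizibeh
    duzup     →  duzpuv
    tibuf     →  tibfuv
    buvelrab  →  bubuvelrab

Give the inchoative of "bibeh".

bibibeh

ripib and buvelrab both end in -b yet inflect differently (ripab, bubuvelrab), so the final letter is not what conditions the rule; the last vowel is.
"bibeh" has last vowel 'e'. The one such stem in the data (zibeh → zizibeh) repeats the first consonant+vowel as a prefix (as does buvelrab), so the same rule applies.
The other patterns: stems whose last vowel is 'i' or 'o' change the last vowel to 'a'; stems whose last vowel is 'u' delete the last vowel and add -uv.
So bibeh → bibibeh.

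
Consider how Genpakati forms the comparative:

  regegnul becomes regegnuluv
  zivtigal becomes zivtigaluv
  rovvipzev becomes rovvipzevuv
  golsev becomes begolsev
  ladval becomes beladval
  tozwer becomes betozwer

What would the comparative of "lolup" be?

rovvipzev and golsev both end in -v yet inflect differently (rovvipzevuv, begolsev), so the final letter is not what conditions the rule; the number of vowels is.
"lolup" has 2 vowels. The stems with 2 vowels (golsev → begolsev, ladval → beladval, tozwer → betozwer) add the prefix be-.
The other pattern: stems with 3 vowels add -uv.
So lolup → belolup.

belolup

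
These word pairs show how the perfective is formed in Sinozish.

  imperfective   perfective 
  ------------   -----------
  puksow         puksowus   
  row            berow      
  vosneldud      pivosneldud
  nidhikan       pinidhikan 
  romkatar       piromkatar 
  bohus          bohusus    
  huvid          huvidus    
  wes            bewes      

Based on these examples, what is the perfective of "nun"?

benun

wes and bohus both end in -s yet inflect differently (bewes, bohusus), so the final letter is not what conditions the rule; the number of vowels is.
"nun" has 1 vowel. The stems with 1 vowel (row → berow, wes → bewes) add the prefix be-.
The other patterns: stems with 2 vowels add -us; stems with 3 vowels add the prefix pi-.
So nun → benun.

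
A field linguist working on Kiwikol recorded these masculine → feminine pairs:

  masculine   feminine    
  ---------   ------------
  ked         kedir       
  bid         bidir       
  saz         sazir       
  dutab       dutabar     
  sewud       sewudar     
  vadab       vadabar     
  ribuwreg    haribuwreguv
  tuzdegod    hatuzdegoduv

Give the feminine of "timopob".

"timopob" has 3 vowels. The stems with 3 vowels (ribuwreg → haribuwreguv, tuzdegod → hatuzdegoduv) add ha- … -uv around the stem.
The other patterns: stems with 1 vowel add -ir; stems with 2 vowels add -ar.
So timopob → hatimopobuv.

hatimopobuv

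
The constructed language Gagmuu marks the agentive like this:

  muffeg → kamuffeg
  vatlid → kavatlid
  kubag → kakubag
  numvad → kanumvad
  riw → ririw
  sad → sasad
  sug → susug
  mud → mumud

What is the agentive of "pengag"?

kapengag

"pengag" has 2 vowels. The stems with 2 vowels (muffeg → kamuffeg, vatlid → kavatlid, kubag → kakubag) add the prefix ka-.
The other pattern: stems with 1 vowel repeat the first consonant+vowel as a prefix.
So pengag → kapengag.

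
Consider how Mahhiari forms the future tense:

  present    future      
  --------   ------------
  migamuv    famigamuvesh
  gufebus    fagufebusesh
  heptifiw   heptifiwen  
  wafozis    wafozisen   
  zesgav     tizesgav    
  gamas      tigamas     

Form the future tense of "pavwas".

tipavwas

gufebus and wafozis both end in -s yet inflect differently (fagufebusesh, wafozisen), so the final letter is not what conditions the rule; the last vowel is.
"pavwas" has last vowel 'a'. The stems whose last vowel is 'a' (zesgav → tizesgav, gamas → tigamas) add the prefix ti-.
The other patterns: stems whose last vowel is 'u' add fa- … -esh around the stem; stems whose last vowel is 'i' add -en.
So pavwas → tipavwas.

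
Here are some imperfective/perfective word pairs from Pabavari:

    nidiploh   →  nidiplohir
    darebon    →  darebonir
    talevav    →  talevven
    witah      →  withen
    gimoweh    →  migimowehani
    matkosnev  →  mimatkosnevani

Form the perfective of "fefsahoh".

fefsahohir

"fefsahoh" has last vowel 'o'. The stems whose last vowel is 'o' (nidiploh → nidiplohir, darebon → darebonir) add -ir.
So fefsahoh → fefsahohir.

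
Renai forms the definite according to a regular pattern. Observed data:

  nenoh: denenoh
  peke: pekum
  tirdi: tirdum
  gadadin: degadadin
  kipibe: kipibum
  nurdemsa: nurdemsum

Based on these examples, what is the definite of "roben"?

tirdi and gadadin both have last vowel 'i' yet inflect differently (tirdum, degadadin), so the last vowel is not what conditions the rule; whether the stem ends in a vowel or a consonant is.
"roben" ends in a consonant. The stems ending in a consonant (gadadin → degadadin, nenoh → denenoh) add the prefix de-.
The other pattern: stems ending in a vowel drop the final letter and add -um.
So roben → deroben.

deroben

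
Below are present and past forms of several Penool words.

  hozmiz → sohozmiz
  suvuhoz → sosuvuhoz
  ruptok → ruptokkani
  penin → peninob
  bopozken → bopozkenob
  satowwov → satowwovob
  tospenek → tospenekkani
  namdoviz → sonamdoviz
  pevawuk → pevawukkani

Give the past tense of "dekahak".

dekahakkani

ruptok and suvuhoz both have last vowel 'o' yet inflect differently (ruptokkani, sosuvuhoz), so the last vowel is not what conditions the rule; the final letter is.
"dekahak" ends in -k. The stems ending in -k (tospenek → tospenekkani, pevawuk → pevawukkani, ruptok → ruptokkani) double the final consonant and add -ani.
The other patterns: stems ending in -z add the prefix so-; stems ending in -n or -v add -ob.
So dekahak → dekahakkani.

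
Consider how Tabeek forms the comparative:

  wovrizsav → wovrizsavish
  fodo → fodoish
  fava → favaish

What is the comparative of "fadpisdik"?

Every pair shown (wovrizsav → wovrizsavish, fodo → fodoish, fava → favaish) follows the same rule: add -ish.
So fadpisdik → fadpisdikish.

fadpisdikish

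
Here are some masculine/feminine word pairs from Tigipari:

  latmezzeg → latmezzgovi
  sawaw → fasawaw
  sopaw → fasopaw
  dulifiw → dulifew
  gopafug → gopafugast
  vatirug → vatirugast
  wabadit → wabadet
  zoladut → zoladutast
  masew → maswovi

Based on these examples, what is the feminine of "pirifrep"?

pirifrpovi

zoladut and wabadit both end in -t yet inflect differently (zoladutast, wabadet), so the final letter is not what conditions the rule; the last vowel is.
"pirifrep" has last vowel 'e'. The stems whose last vowel is 'e' (masew → maswovi, latmezzeg → latmezzgovi) delete the last vowel and add -ovi.
So pirifrep → pirifrpovi.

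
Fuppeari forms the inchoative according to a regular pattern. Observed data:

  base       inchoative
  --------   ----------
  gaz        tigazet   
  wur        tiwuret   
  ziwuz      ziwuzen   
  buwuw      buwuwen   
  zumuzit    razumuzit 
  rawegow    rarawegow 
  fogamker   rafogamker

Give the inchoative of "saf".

gaz and ziwuz both end in -z yet inflect differently (tigazet, ziwuzen), so the final letter is not what conditions the rule; the number of vowels is.
"saf" has 1 vowel. The stems with 1 vowel (gaz → tigazet, wur → tiwuret) add ti- … -et around the stem.
So saf → tisafet.

tisafet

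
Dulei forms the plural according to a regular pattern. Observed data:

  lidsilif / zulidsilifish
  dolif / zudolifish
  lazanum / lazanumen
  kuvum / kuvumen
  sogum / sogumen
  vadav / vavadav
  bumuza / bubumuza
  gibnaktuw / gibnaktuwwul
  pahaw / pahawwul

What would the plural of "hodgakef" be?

lazanum and gibnaktuw both have last vowel 'u' yet inflect differently (lazanumen, gibnaktuwwul), so the last vowel is not what conditions the rule; the final letter is.
"hodgakef" ends in -f. The stems ending in -f (lidsilif → zulidsilifish, dolif → zudolifish) add zu- … -ish around the stem.
The other patterns: stems ending in -m add -en; stems ending in -a or -v repeat the first consonant+vowel as a prefix; stems ending in -w double the final consonant and add -ul.
So hodgakef → zuhodgakefish.

zuhodgakefish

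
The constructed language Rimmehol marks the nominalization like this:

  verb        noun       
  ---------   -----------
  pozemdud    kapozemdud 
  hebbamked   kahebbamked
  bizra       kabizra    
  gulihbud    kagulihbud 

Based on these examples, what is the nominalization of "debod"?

Every pair shown (pozemdud → kapozemdud, hebbamked → kahebbamked, bizra → kabizra, …) follows the same rule: add the prefix ka-.
So debod → kadebod.

kadebod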